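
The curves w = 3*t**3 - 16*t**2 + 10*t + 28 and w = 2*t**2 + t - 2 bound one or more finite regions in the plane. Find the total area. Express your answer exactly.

Set the curves equal: 3*t**3 - 16*t**2 + 10*t + 28 = 2*t**2 + t - 2, so 3*t**3 - 18*t**2 + 9*t + 30 = 0, which factors as 3*(t - 5)*(t - 2)*(t + 1) = 0. The curves meet at t = -1, 2, 5.
On [-1, 2], w = 3*t**3 - 16*t**2 + 10*t + 28 is on top; that piece has area ∫[-1,2] (3*t**3 - 18*t**2 + 9*t + 30) dt = 243/4.
On [2, 5], w = 2*t**2 + t - 2 is on top; that piece has area ∫[2,5] (-(3*t**3 - 18*t**2 + 9*t + 30)) dt = 243/4.
Total enclosed area = 243/4 + 243/4 = 243/2.

243/2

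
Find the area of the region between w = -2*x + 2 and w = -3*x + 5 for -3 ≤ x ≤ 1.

On [-3, 1], (-2*x + 2) - (-3*x + 5) = x - 3 is ≤ 0 throughout, so the area is a single integral of |x - 3|.
∫[-3,1] (x - 3) dx = -16; the area of that piece is 16.

16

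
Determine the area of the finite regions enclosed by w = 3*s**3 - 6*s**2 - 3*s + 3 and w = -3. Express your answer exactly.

37/4

Set the curves equal: 3*s**3 - 6*s**2 - 3*s + 3 = -3, so 3*s**3 - 6*s**2 - 3*s + 6 = 0, which factors as 3*(s - 2)*(s - 1)*(s + 1) = 0. The curves meet at s = -1, 1, 2.
On [-1, 1], w = 3*s**3 - 6*s**2 - 3*s + 3 is on top; that piece has area ∫[-1,1] (3*s**3 - 6*s**2 - 3*s + 6) ds = 8.
On [1, 2], w = -3 is on top; that piece has area ∫[1,2] (-(3*s**3 - 6*s**2 - 3*s + 6)) ds = 5/4.
Total enclosed area = 8 + 5/4 = 37/4.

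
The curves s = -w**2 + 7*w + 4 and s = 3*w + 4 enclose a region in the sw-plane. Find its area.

32/3

Both boundary curves give s as a function of w, so integrate with respect to w. Setting them equal: -w**2 + 4*w = 0, i.e. -w*(w - 4) = 0, so they meet at w = 0, 4.
For w in [0, 4], s = -w**2 + 7*w + 4 is on the right; area = ∫[0,4] (-w**2 + 4*w) dw = 32/3.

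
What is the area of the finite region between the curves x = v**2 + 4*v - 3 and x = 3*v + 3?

Both boundary curves give x as a function of v, so integrate with respect to v. Setting them equal: v**2 + v - 6 = 0, i.e. (v - 2)*(v + 3) = 0, so they meet at v = -3, 2.
For v in [-3, 2], x = v**2 + 4*v - 3 is on the left; area = ∫[-3,2] (-(v**2 + v - 6)) dv = 125/6.

125/6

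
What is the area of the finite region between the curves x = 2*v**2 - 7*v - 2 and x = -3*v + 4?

Both boundary curves give x as a function of v, so integrate with respect to v. Setting them equal: 2*v**2 - 4*v - 6 = 0, i.e. 2*(v - 3)*(v + 1) = 0, so they meet at v = -1, 3.
For v in [-1, 3], x = 2*v**2 - 7*v - 2 is on the left; area = ∫[-1,3] (-(2*v**2 - 4*v - 6)) dv = 64/3.

64/3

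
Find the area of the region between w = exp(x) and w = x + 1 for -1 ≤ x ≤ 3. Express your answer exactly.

On [-1, 3], (exp(x)) - (x + 1) = -x + exp(x) - 1 is ≥ 0 throughout, so the area is a single integral of |-x + exp(x) - 1|.
∫[-1,3] (-x + exp(x) - 1) dx = -8 - exp(-1) + exp(3).

-8 - exp(-1) + exp(3)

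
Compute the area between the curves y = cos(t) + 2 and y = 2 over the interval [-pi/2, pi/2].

On [-pi/2, pi/2], (cos(t) + 2) - (2) = cos(t) is ≥ 0 throughout, so the area is a single integral of |cos(t)|.
∫[-pi/2,pi/2] (cos(t)) dt = 2.

2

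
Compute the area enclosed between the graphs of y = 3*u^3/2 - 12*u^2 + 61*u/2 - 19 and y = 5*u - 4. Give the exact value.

Set the curves equal: 3*u^3/2 - 12*u^2 + 61*u/2 - 19 = 5*u - 4, so 3*u^3/2 - 12*u^2 + 51*u/2 - 15 = 0, which factors as 3*(u - 5)*(u - 2)*(u - 1)/2 = 0. The curves meet at u = 1, 2, 5.
On [1, 2], y = 3*u^3/2 - 12*u^2 + 61*u/2 - 19 is on top; that piece has area ∫[1,2] (3*u^3/2 - 12*u^2 + 51*u/2 - 15) du = 7/8.
On [2, 5], y = 5*u - 4 is on top; that piece has area ∫[2,5] (-(3*u^3/2 - 12*u^2 + 51*u/2 - 15)) du = 135/8.
Total enclosed area = 7/8 + 135/8 = 71/4.

71/4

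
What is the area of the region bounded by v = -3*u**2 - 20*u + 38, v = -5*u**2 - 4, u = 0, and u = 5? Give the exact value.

194/3

The difference (-3*u**2 - 20*u + 38) - (-5*u**2 - 4) = 2*u**2 - 20*u + 42 changes sign at u = 3 inside [0, 5], so split the integral there.
∫[0,3] (2*u**2 - 20*u + 42) du = 54.
∫[3,5] (2*u**2 - 20*u + 42) du = -32/3; the area of that piece is 32/3.
Total area = 54 + 32/3 = 194/3.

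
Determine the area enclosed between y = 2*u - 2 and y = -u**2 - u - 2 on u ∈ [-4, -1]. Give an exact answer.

31/6

The difference (2*u - 2) - (-u**2 - u - 2) = u**2 + 3*u changes sign at u = -3 inside [-4, -1], so split the integral there.
∫[-4,-3] (u**2 + 3*u) du = 11/6.
∫[-3,-1] (u**2 + 3*u) du = -10/3; the area of that piece is 10/3.
Total area = 11/6 + 10/3 = 31/6.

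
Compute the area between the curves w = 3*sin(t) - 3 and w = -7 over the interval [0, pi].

On [0, pi], (3*sin(t) - 3) - (-7) = 3*sin(t) + 4 is ≥ 0 throughout, so the area is a single integral of |3*sin(t) + 4|.
∫[0,pi] (3*sin(t) + 4) dt = 6 + 4*pi.

6 + 4*pi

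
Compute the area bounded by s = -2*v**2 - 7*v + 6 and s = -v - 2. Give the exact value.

125/3

Both boundary curves give s as a function of v, so integrate with respect to v. Setting them equal: -2*v**2 - 6*v + 8 = 0, i.e. -2*(v - 1)*(v + 4) = 0, so they meet at v = -4, 1.
For v in [-4, 1], s = -2*v**2 - 7*v + 6 is on the right; area = ∫[-4,1] (-2*v**2 - 6*v + 8) dv = 125/3.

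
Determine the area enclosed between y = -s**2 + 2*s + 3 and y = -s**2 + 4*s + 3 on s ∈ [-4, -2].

12

On [-4, -2], (-s**2 + 2*s + 3) - (-s**2 + 4*s + 3) = -2*s is ≥ 0 throughout, so the area is a single integral of |-2*s|.
∫[-4,-2] (-2*s) ds = 12.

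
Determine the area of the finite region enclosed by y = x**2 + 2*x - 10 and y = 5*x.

Set the curves equal: x**2 + 2*x - 10 = 5*x, so x**2 - 3*x - 10 = 0, which factors as (x - 5)*(x + 2) = 0. The curves meet at x = -2, 5.
On [-2, 5], y = 5*x is on top; that piece has area ∫[-2,5] (-(x**2 - 3*x - 10)) dx = 343/6.

343/6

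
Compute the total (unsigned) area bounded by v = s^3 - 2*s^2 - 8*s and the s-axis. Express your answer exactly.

The curve meets the s-axis where s^3 - 2*s^2 - 8*s = 0, i.e. s*(s - 4)*(s + 2) = 0, at s = -2, 0, 4.
On [-2, 0] the curve lies above the axis; ∫[-2,0] (s^3 - 2*s^2 - 8*s) ds = 20/3, giving area 20/3.
On [0, 4] the curve lies below the axis; ∫[0,4] (s^3 - 2*s^2 - 8*s) ds = -128/3, giving area 128/3.
Total area = 20/3 + 128/3 = 148/3.

148/3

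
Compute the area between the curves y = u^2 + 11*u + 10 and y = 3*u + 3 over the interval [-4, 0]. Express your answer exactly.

The difference (u^2 + 11*u + 10) - (3*u + 3) = u^2 + 8*u + 7 changes sign at u = -1 inside [-4, 0], so split the integral there.
∫[-4,-1] (u^2 + 8*u + 7) du = -18; the area of that piece is 18.
∫[-1,0] (u^2 + 8*u + 7) du = 10/3.
Total area = 18 + 10/3 = 64/3.

64/3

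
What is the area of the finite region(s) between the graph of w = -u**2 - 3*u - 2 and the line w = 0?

1/6

The curve meets the u-axis where -u**2 - 3*u - 2 = 0, i.e. -(u + 1)*(u + 2) = 0, at u = -2, -1.
On [-2, -1] the curve lies above the axis; ∫[-2,-1] (-u**2 - 3*u - 2) du = 1/6, giving area 1/6.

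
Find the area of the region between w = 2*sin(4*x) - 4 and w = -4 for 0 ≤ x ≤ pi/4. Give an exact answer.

1

On [0, pi/4], (2*sin(4*x) - 4) - (-4) = 2*sin(4*x) is ≥ 0 throughout, so the area is a single integral of |2*sin(4*x)|.
∫[0,pi/4] (2*sin(4*x)) dx = 1.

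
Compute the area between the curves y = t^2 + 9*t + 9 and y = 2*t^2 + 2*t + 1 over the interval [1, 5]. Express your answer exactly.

224/3

On [1, 5], (t^2 + 9*t + 9) - (2*t^2 + 2*t + 1) = -t^2 + 7*t + 8 is ≥ 0 throughout, so the area is a single integral of |-t^2 + 7*t + 8|.
∫[1,5] (-t^2 + 7*t + 8) dt = 224/3.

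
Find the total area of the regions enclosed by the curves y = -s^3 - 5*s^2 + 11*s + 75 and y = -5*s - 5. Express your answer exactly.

Set the curves equal: -s^3 - 5*s^2 + 11*s + 75 = -5*s - 5, so -s^3 - 5*s^2 + 16*s + 80 = 0, which factors as -(s - 4)*(s + 4)*(s + 5) = 0. The curves meet at s = -5, -4, 4.
On [-5, -4], y = -5*s - 5 is on top; that piece has area ∫[-5,-4] (-(-s^3 - 5*s^2 + 16*s + 80)) ds = 17/12.
On [-4, 4], y = -s^3 - 5*s^2 + 11*s + 75 is on top; that piece has area ∫[-4,4] (-s^3 - 5*s^2 + 16*s + 80) ds = 1280/3.
Total enclosed area = 17/12 + 1280/3 = 5137/12.

5137/12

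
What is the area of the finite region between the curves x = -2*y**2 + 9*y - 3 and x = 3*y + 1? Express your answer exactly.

1/3

Both boundary curves give x as a function of y, so integrate with respect to y. Setting them equal: -2*y**2 + 6*y - 4 = 0, i.e. -2*(y - 2)*(y - 1) = 0, so they meet at y = 1, 2.
For y in [1, 2], x = -2*y**2 + 9*y - 3 is on the right; area = ∫[1,2] (-2*y**2 + 6*y - 4) dy = 1/3.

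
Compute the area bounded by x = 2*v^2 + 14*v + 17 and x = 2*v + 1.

8/3

Both boundary curves give x as a function of v, so integrate with respect to v. Setting them equal: 2*v^2 + 12*v + 16 = 0, i.e. 2*(v + 2)*(v + 4) = 0, so they meet at v = -4, -2.
For v in [-4, -2], x = 2*v^2 + 14*v + 17 is on the left; area = ∫[-4,-2] (-(2*v^2 + 12*v + 16)) dv = 8/3.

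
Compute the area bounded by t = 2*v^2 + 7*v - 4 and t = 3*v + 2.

Both boundary curves give t as a function of v, so integrate with respect to v. Setting them equal: 2*v^2 + 4*v - 6 = 0, i.e. 2*(v - 1)*(v + 3) = 0, so they meet at v = -3, 1.
For v in [-3, 1], t = 2*v^2 + 7*v - 4 is on the left; area = ∫[-3,1] (-(2*v^2 + 4*v - 6)) dv = 64/3.

64/3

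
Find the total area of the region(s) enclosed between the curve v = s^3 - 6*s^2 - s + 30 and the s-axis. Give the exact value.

407/4

The curve meets the s-axis where s^3 - 6*s^2 - s + 30 = 0, i.e. (s - 5)*(s - 3)*(s + 2) = 0, at s = -2, 3, 5.
On [-2, 3] the curve lies above the axis; ∫[-2,3] (s^3 - 6*s^2 - s + 30) ds = 375/4, giving area 375/4.
On [3, 5] the curve lies below the axis; ∫[3,5] (s^3 - 6*s^2 - s + 30) ds = -8, giving area 8.
Total area = 375/4 + 8 = 407/4.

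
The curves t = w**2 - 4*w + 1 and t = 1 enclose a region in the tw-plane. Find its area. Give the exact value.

32/3

Both boundary curves give t as a function of w, so integrate with respect to w. Setting them equal: w**2 - 4*w = 0, i.e. w*(w - 4) = 0, so they meet at w = 0, 4.
For w in [0, 4], t = w**2 - 4*w + 1 is on the left; area = ∫[0,4] (-(w**2 - 4*w)) dw = 32/3.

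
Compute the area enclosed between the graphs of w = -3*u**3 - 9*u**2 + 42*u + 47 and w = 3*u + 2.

Set the curves equal: -3*u**3 - 9*u**2 + 42*u + 47 = 3*u + 2, so -3*u**3 - 9*u**2 + 39*u + 45 = 0, which factors as -3*(u - 3)*(u + 1)*(u + 5) = 0. The curves meet at u = -5, -1, 3.
On [-5, -1], w = 3*u + 2 is on top; that piece has area ∫[-5,-1] (-(-3*u**3 - 9*u**2 + 39*u + 45)) du = 192.
On [-1, 3], w = -3*u**3 - 9*u**2 + 42*u + 47 is on top; that piece has area ∫[-1,3] (-3*u**3 - 9*u**2 + 39*u + 45) du = 192.
Total enclosed area = 192 + 192 = 384.

384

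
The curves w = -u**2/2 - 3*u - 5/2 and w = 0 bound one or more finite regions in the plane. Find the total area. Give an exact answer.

16/3

Set the curves equal: -u**2/2 - 3*u - 5/2 = 0, so -u**2/2 - 3*u - 5/2 = 0, which factors as -(u + 1)*(u + 5)/2 = 0. The curves meet at u = -5, -1.
On [-5, -1], w = -u**2/2 - 3*u - 5/2 is on top; that piece has area ∫[-5,-1] (-u**2/2 - 3*u - 5/2) du = 16/3.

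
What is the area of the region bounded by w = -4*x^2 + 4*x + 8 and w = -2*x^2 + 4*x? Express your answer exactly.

64/3

Set the curves equal: -4*x^2 + 4*x + 8 = -2*x^2 + 4*x, so -2*x^2 + 8 = 0, which factors as -2*(x - 2)*(x + 2) = 0. The curves meet at x = -2, 2.
On [-2, 2], w = -4*x^2 + 4*x + 8 is on top; that piece has area ∫[-2,2] (-2*x^2 + 8) dx = 64/3.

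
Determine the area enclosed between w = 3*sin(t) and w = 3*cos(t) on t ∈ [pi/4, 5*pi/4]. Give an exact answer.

On [pi/4, 5*pi/4], (3*sin(t)) - (3*cos(t)) = 3*sin(t) - 3*cos(t) is ≥ 0 throughout, so the area is a single integral of |3*sin(t) - 3*cos(t)|.
∫[pi/4,5*pi/4] (3*sin(t) - 3*cos(t)) dt = 6*sqrt(2).

6*sqrt(2)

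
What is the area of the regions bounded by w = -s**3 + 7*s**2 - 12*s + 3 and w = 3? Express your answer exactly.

Set the curves equal: -s**3 + 7*s**2 - 12*s + 3 = 3, so -s**3 + 7*s**2 - 12*s = 0, which factors as -s*(s - 4)*(s - 3) = 0. The curves meet at s = 0, 3, 4.
On [0, 3], w = 3 is on top; that piece has area ∫[0,3] (-(-s**3 + 7*s**2 - 12*s)) ds = 45/4.
On [3, 4], w = -s**3 + 7*s**2 - 12*s + 3 is on top; that piece has area ∫[3,4] (-s**3 + 7*s**2 - 12*s) ds = 7/12.
Total enclosed area = 45/4 + 7/12 = 71/6.

71/6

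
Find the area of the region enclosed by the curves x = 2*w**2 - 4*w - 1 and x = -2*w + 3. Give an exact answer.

Both boundary curves give x as a function of w, so integrate with respect to w. Setting them equal: 2*w**2 - 2*w - 4 = 0, i.e. 2*(w - 2)*(w + 1) = 0, so they meet at w = -1, 2.
For w in [-1, 2], x = 2*w**2 - 4*w - 1 is on the left; area = ∫[-1,2] (-(2*w**2 - 2*w - 4)) dw = 9.

9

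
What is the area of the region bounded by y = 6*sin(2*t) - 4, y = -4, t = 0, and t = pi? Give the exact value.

The difference (6*sin(2*t) - 4) - (-4) = 6*sin(2*t) changes sign at t = pi/2 inside [0, pi], so split the integral there.
∫[0,pi/2] (6*sin(2*t)) dt = 6.
∫[pi/2,pi] (6*sin(2*t)) dt = -6; the area of that piece is 6.
Total area = 6 + 6 = 12.

12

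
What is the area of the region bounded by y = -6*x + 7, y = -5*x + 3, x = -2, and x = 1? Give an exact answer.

On [-2, 1], (-6*x + 7) - (-5*x + 3) = -x + 4 is ≥ 0 throughout, so the area is a single integral of |-x + 4|.
∫[-2,1] (-x + 4) dx = 27/2.

27/2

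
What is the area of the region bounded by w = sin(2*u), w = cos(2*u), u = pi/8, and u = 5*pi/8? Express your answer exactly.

On [pi/8, 5*pi/8], (sin(2*u)) - (cos(2*u)) = sin(2*u) - cos(2*u) is ≥ 0 throughout, so the area is a single integral of |sin(2*u) - cos(2*u)|.
∫[pi/8,5*pi/8] (sin(2*u) - cos(2*u)) du = sqrt(2).

sqrt(2)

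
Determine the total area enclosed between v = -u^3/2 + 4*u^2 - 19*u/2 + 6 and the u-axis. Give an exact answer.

37/24

The curve meets the u-axis where -u^3/2 + 4*u^2 - 19*u/2 + 6 = 0, i.e. -(u - 4)*(u - 3)*(u - 1)/2 = 0, at u = 1, 3, 4.
On [1, 3] the curve lies below the axis; ∫[1,3] (-u^3/2 + 4*u^2 - 19*u/2 + 6) du = -4/3, giving area 4/3.
On [3, 4] the curve lies above the axis; ∫[3,4] (-u^3/2 + 4*u^2 - 19*u/2 + 6) du = 5/24, giving area 5/24.
Total area = 4/3 + 5/24 = 37/24.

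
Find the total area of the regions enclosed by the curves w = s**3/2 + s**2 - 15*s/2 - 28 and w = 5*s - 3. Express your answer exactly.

2459/12

Set the curves equal: s**3/2 + s**2 - 15*s/2 - 28 = 5*s - 3, so s**3/2 + s**2 - 25*s/2 - 25 = 0, which factors as (s - 5)*(s + 2)*(s + 5)/2 = 0. The curves meet at s = -5, -2, 5.
On [-5, -2], w = s**3/2 + s**2 - 15*s/2 - 28 is on top; that piece has area ∫[-5,-2] (s**3/2 + s**2 - 25*s/2 - 25) ds = 153/8.
On [-2, 5], w = 5*s - 3 is on top; that piece has area ∫[-2,5] (-(s**3/2 + s**2 - 25*s/2 - 25)) ds = 4459/24.
Total enclosed area = 153/8 + 4459/24 = 2459/12.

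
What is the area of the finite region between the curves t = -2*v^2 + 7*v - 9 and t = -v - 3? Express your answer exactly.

8/3

Both boundary curves give t as a function of v, so integrate with respect to v. Setting them equal: -2*v^2 + 8*v - 6 = 0, i.e. -2*(v - 3)*(v - 1) = 0, so they meet at v = 1, 3.
For v in [1, 3], t = -2*v^2 + 7*v - 9 is on the right; area = ∫[1,3] (-2*v^2 + 8*v - 6) dv = 8/3.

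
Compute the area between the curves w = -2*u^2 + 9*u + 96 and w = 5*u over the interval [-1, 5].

On [-1, 5], (-2*u^2 + 9*u + 96) - (5*u) = -2*u^2 + 4*u + 96 is ≥ 0 throughout, so the area is a single integral of |-2*u^2 + 4*u + 96|.
∫[-1,5] (-2*u^2 + 4*u + 96) du = 540.

540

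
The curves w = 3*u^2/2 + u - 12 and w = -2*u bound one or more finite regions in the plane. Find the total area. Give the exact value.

Set the curves equal: 3*u^2/2 + u - 12 = -2*u, so 3*u^2/2 + 3*u - 12 = 0, which factors as 3*(u - 2)*(u + 4)/2 = 0. The curves meet at u = -4, 2.
On [-4, 2], w = -2*u is on top; that piece has area ∫[-4,2] (-(3*u^2/2 + 3*u - 12)) du = 54.

54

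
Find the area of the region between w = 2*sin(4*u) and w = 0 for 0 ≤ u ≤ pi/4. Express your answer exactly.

1

On [0, pi/4], (2*sin(4*u)) - (0) = 2*sin(4*u) is ≥ 0 throughout, so the area is a single integral of |2*sin(4*u)|.
∫[0,pi/4] (2*sin(4*u)) du = 1.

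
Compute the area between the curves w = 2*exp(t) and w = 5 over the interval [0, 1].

The difference (2*exp(t)) - (5) = 2*exp(t) - 5 changes sign at t = log(5/2) inside [0, 1], so split the integral there.
∫[0,log(5/2)] (2*exp(t) - 5) dt = log(32/3125) + 3; the area of that piece is -3 + log(3125/32).
∫[log(5/2),1] (2*exp(t) - 5) dt = -10 - 5*log(2) + 2*exp(1) + 5*log(5).
Total area = (-3 + log(3125/32)) + (-10 - 5*log(2) + 2*exp(1) + 5*log(5)) = -13 - 10*log(2) + 2*exp(1) + 10*log(5).

-13 - 10*log(2) + 2*exp(1) + 10*log(5)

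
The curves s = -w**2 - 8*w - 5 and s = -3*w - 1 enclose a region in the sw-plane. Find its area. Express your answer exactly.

Both boundary curves give s as a function of w, so integrate with respect to w. Setting them equal: -w**2 - 5*w - 4 = 0, i.e. -(w + 1)*(w + 4) = 0, so they meet at w = -4, -1.
For w in [-4, -1], s = -w**2 - 8*w - 5 is on the right; area = ∫[-4,-1] (-w**2 - 5*w - 4) dw = 9/2.

9/2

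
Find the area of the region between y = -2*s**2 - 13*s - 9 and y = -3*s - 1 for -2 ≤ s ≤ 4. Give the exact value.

482/3

The difference (-2*s**2 - 13*s - 9) - (-3*s - 1) = -2*s**2 - 10*s - 8 changes sign at s = -1 inside [-2, 4], so split the integral there.
∫[-2,-1] (-2*s**2 - 10*s - 8) ds = 7/3.
∫[-1,4] (-2*s**2 - 10*s - 8) ds = -475/3; the area of that piece is 475/3.
Total area = 7/3 + 475/3 = 482/3.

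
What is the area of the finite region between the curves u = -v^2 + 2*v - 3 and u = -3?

4/3

Both boundary curves give u as a function of v, so integrate with respect to v. Setting them equal: -v^2 + 2*v = 0, i.e. -v*(v - 2) = 0, so they meet at v = 0, 2.
For v in [0, 2], u = -v^2 + 2*v - 3 is on the right; area = ∫[0,2] (-v^2 + 2*v) dv = 4/3.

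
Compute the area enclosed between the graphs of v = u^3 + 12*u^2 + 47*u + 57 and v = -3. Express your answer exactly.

Set the curves equal: u^3 + 12*u^2 + 47*u + 57 = -3, so u^3 + 12*u^2 + 47*u + 60 = 0, which factors as (u + 3)*(u + 4)*(u + 5) = 0. The curves meet at u = -5, -4, -3.
On [-5, -4], v = u^3 + 12*u^2 + 47*u + 57 is on top; that piece has area ∫[-5,-4] (u^3 + 12*u^2 + 47*u + 60) du = 1/4.
On [-4, -3], v = -3 is on top; that piece has area ∫[-4,-3] (-(u^3 + 12*u^2 + 47*u + 60)) du = 1/4.
Total enclosed area = 1/4 + 1/4 = 1/2.

1/2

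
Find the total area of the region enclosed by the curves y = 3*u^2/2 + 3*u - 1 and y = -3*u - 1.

Set the curves equal: 3*u^2/2 + 3*u - 1 = -3*u - 1, so 3*u^2/2 + 6*u = 0, which factors as 3*u*(u + 4)/2 = 0. The curves meet at u = -4, 0.
On [-4, 0], y = -3*u - 1 is on top; that piece has area ∫[-4,0] (-(3*u^2/2 + 6*u)) du = 16.

16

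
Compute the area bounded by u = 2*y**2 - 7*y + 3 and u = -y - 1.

1/3

Both boundary curves give u as a function of y, so integrate with respect to y. Setting them equal: 2*y**2 - 6*y + 4 = 0, i.e. 2*(y - 2)*(y - 1) = 0, so they meet at y = 1, 2.
For y in [1, 2], u = 2*y**2 - 7*y + 3 is on the left; area = ∫[1,2] (-(2*y**2 - 6*y + 4)) dy = 1/3.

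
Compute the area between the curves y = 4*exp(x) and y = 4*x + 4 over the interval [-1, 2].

On [-1, 2], (4*exp(x)) - (4*x + 4) = -4*x + 4*exp(x) - 4 is ≥ 0 throughout, so the area is a single integral of |-4*x + 4*exp(x) - 4|.
∫[-1,2] (-4*x + 4*exp(x) - 4) dx = -18 - 4*exp(-1) + 4*exp(2).

-18 - 4*exp(-1) + 4*exp(2)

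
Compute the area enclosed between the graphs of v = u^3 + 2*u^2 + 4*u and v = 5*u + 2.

37/12

Set the curves equal: u^3 + 2*u^2 + 4*u = 5*u + 2, so u^3 + 2*u^2 - u - 2 = 0, which factors as (u - 1)*(u + 1)*(u + 2) = 0. The curves meet at u = -2, -1, 1.
On [-2, -1], v = u^3 + 2*u^2 + 4*u is on top; that piece has area ∫[-2,-1] (u^3 + 2*u^2 - u - 2) du = 5/12.
On [-1, 1], v = 5*u + 2 is on top; that piece has area ∫[-1,1] (-(u^3 + 2*u^2 - u - 2)) du = 8/3.
Total enclosed area = 5/12 + 8/3 = 37/12.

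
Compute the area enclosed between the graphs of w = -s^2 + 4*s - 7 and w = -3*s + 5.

1/6

Set the curves equal: -s^2 + 4*s - 7 = -3*s + 5, so -s^2 + 7*s - 12 = 0, which factors as -(s - 4)*(s - 3) = 0. The curves meet at s = 3, 4.
On [3, 4], w = -s^2 + 4*s - 7 is on top; that piece has area ∫[3,4] (-s^2 + 7*s - 12) ds = 1/6.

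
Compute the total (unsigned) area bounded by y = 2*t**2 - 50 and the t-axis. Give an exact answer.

The curve meets the t-axis where 2*t**2 - 50 = 0, i.e. 2*(t - 5)*(t + 5) = 0, at t = -5, 5.
On [-5, 5] the curve lies below the axis; ∫[-5,5] (2*t**2 - 50) dt = -1000/3, giving area 1000/3.

1000/3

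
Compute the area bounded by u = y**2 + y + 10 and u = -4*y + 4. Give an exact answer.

1/6

Both boundary curves give u as a function of y, so integrate with respect to y. Setting them equal: y**2 + 5*y + 6 = 0, i.e. (y + 2)*(y + 3) = 0, so they meet at y = -3, -2.
For y in [-3, -2], u = y**2 + y + 10 is on the left; area = ∫[-3,-2] (-(y**2 + 5*y + 6)) dy = 1/6.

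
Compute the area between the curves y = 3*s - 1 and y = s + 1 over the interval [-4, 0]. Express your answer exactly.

On [-4, 0], (3*s - 1) - (s + 1) = 2*s - 2 is ≤ 0 throughout, so the area is a single integral of |2*s - 2|.
∫[-4,0] (2*s - 2) ds = -24; the area of that piece is 24.

24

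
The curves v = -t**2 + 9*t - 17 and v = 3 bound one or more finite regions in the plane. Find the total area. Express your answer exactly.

1/6

Set the curves equal: -t**2 + 9*t - 17 = 3, so -t**2 + 9*t - 20 = 0, which factors as -(t - 5)*(t - 4) = 0. The curves meet at t = 4, 5.
On [4, 5], v = -t**2 + 9*t - 17 is on top; that piece has area ∫[4,5] (-t**2 + 9*t - 20) dt = 1/6.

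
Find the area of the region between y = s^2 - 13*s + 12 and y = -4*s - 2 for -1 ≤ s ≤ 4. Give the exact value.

The difference (s^2 - 13*s + 12) - (-4*s - 2) = s^2 - 9*s + 14 changes sign at s = 2 inside [-1, 4], so split the integral there.
∫[-1,2] (s^2 - 9*s + 14) ds = 63/2.
∫[2,4] (s^2 - 9*s + 14) ds = -22/3; the area of that piece is 22/3.
Total area = 63/2 + 22/3 = 233/6.

233/6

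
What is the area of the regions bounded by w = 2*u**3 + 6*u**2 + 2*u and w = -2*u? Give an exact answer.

Set the curves equal: 2*u**3 + 6*u**2 + 2*u = -2*u, so 2*u**3 + 6*u**2 + 4*u = 0, which factors as 2*u*(u + 1)*(u + 2) = 0. The curves meet at u = -2, -1, 0.
On [-2, -1], w = 2*u**3 + 6*u**2 + 2*u is on top; that piece has area ∫[-2,-1] (2*u**3 + 6*u**2 + 4*u) du = 1/2.
On [-1, 0], w = -2*u is on top; that piece has area ∫[-1,0] (-(2*u**3 + 6*u**2 + 4*u)) du = 1/2.
Total enclosed area = 1/2 + 1/2 = 1.

1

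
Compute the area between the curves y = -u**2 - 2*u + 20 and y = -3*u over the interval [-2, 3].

545/6

On [-2, 3], (-u**2 - 2*u + 20) - (-3*u) = -u**2 + u + 20 is ≥ 0 throughout, so the area is a single integral of |-u**2 + u + 20|.
∫[-2,3] (-u**2 + u + 20) du = 545/6.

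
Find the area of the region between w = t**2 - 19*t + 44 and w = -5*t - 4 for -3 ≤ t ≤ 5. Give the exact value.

On [-3, 5], (t**2 - 19*t + 44) - (-5*t - 4) = t**2 - 14*t + 48 is ≥ 0 throughout, so the area is a single integral of |t**2 - 14*t + 48|.
∫[-3,5] (t**2 - 14*t + 48) dt = 968/3.

968/3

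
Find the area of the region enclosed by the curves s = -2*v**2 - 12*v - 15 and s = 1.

8/3

Both boundary curves give s as a function of v, so integrate with respect to v. Setting them equal: -2*v**2 - 12*v - 16 = 0, i.e. -2*(v + 2)*(v + 4) = 0, so they meet at v = -4, -2.
For v in [-4, -2], s = -2*v**2 - 12*v - 15 is on the right; area = ∫[-4,-2] (-2*v**2 - 12*v - 16) dv = 8/3.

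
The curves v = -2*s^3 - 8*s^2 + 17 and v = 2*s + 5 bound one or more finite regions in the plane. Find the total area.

Set the curves equal: -2*s^3 - 8*s^2 + 17 = 2*s + 5, so -2*s^3 - 8*s^2 - 2*s + 12 = 0, which factors as -2*(s - 1)*(s + 2)*(s + 3) = 0. The curves meet at s = -3, -2, 1.
On [-3, -2], v = 2*s + 5 is on top; that piece has area ∫[-3,-2] (-(-2*s^3 - 8*s^2 - 2*s + 12)) ds = 7/6.
On [-2, 1], v = -2*s^3 - 8*s^2 + 17 is on top; that piece has area ∫[-2,1] (-2*s^3 - 8*s^2 - 2*s + 12) ds = 45/2.
Total enclosed area = 7/6 + 45/2 = 71/3.

71/3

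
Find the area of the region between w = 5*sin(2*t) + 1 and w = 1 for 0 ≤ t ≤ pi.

The difference (5*sin(2*t) + 1) - (1) = 5*sin(2*t) changes sign at t = pi/2 inside [0, pi], so split the integral there.
∫[0,pi/2] (5*sin(2*t)) dt = 5.
∫[pi/2,pi] (5*sin(2*t)) dt = -5; the area of that piece is 5.
Total area = 5 + 5 = 10.

10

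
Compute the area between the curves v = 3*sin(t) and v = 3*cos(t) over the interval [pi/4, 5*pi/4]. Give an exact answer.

On [pi/4, 5*pi/4], (3*sin(t)) - (3*cos(t)) = 3*sin(t) - 3*cos(t) is ≥ 0 throughout, so the area is a single integral of |3*sin(t) - 3*cos(t)|.
∫[pi/4,5*pi/4] (3*sin(t) - 3*cos(t)) dt = 6*sqrt(2).

6*sqrt(2)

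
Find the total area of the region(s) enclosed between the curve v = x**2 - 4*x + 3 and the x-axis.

4/3

The curve meets the x-axis where x**2 - 4*x + 3 = 0, i.e. (x - 3)*(x - 1) = 0, at x = 1, 3.
On [1, 3] the curve lies below the axis; ∫[1,3] (x**2 - 4*x + 3) dx = -4/3, giving area 4/3.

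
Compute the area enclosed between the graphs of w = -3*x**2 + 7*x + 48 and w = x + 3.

256

Set the curves equal: -3*x**2 + 7*x + 48 = x + 3, so -3*x**2 + 6*x + 45 = 0, which factors as -3*(x - 5)*(x + 3) = 0. The curves meet at x = -3, 5.
On [-3, 5], w = -3*x**2 + 7*x + 48 is on top; that piece has area ∫[-3,5] (-3*x**2 + 6*x + 45) dx = 256.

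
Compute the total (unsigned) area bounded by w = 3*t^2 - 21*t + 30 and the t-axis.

The curve meets the t-axis where 3*t^2 - 21*t + 30 = 0, i.e. 3*(t - 5)*(t - 2) = 0, at t = 2, 5.
On [2, 5] the curve lies below the axis; ∫[2,5] (3*t^2 - 21*t + 30) dt = -27/2, giving area 27/2.

27/2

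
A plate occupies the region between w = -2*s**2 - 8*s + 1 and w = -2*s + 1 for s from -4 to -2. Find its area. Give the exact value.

6

The difference (-2*s**2 - 8*s + 1) - (-2*s + 1) = -2*s**2 - 6*s changes sign at s = -3 inside [-4, -2], so split the integral there.
∫[-4,-3] (-2*s**2 - 6*s) ds = -11/3; the area of that piece is 11/3.
∫[-3,-2] (-2*s**2 - 6*s) ds = 7/3.
Total area = 11/3 + 7/3 = 6.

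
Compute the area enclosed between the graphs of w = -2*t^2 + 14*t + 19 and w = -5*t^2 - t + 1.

Set the curves equal: -2*t^2 + 14*t + 19 = -5*t^2 - t + 1, so 3*t^2 + 15*t + 18 = 0, which factors as 3*(t + 2)*(t + 3) = 0. The curves meet at t = -3, -2.
On [-3, -2], w = -5*t^2 - t + 1 is on top; that piece has area ∫[-3,-2] (-(3*t^2 + 15*t + 18)) dt = 1/2.

1/2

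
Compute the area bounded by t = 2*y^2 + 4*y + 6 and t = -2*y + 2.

1/3

Both boundary curves give t as a function of y, so integrate with respect to y. Setting them equal: 2*y^2 + 6*y + 4 = 0, i.e. 2*(y + 1)*(y + 2) = 0, so they meet at y = -2, -1.
For y in [-2, -1], t = 2*y^2 + 4*y + 6 is on the left; area = ∫[-2,-1] (-(2*y^2 + 6*y + 4)) dy = 1/3.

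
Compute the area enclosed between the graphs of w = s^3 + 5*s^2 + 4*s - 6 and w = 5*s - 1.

148/3

Set the curves equal: s^3 + 5*s^2 + 4*s - 6 = 5*s - 1, so s^3 + 5*s^2 - s - 5 = 0, which factors as (s - 1)*(s + 1)*(s + 5) = 0. The curves meet at s = -5, -1, 1.
On [-5, -1], w = s^3 + 5*s^2 + 4*s - 6 is on top; that piece has area ∫[-5,-1] (s^3 + 5*s^2 - s - 5) ds = 128/3.
On [-1, 1], w = 5*s - 1 is on top; that piece has area ∫[-1,1] (-(s^3 + 5*s^2 - s - 5)) ds = 20/3.
Total enclosed area = 128/3 + 20/3 = 148/3.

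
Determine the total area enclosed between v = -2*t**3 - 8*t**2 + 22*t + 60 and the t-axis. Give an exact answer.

863/3

The curve meets the t-axis where -2*t**3 - 8*t**2 + 22*t + 60 = 0, i.e. -2*(t - 3)*(t + 2)*(t + 5) = 0, at t = -5, -2, 3.
On [-5, -2] the curve lies below the axis; ∫[-5,-2] (-2*t**3 - 8*t**2 + 22*t + 60) dt = -117/2, giving area 117/2.
On [-2, 3] the curve lies above the axis; ∫[-2,3] (-2*t**3 - 8*t**2 + 22*t + 60) dt = 1375/6, giving area 1375/6.
Total area = 117/2 + 1375/6 = 863/3.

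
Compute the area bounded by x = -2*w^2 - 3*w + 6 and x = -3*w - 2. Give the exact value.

Both boundary curves give x as a function of w, so integrate with respect to w. Setting them equal: -2*w^2 + 8 = 0, i.e. -2*(w - 2)*(w + 2) = 0, so they meet at w = -2, 2.
For w in [-2, 2], x = -2*w^2 - 3*w + 6 is on the right; area = ∫[-2,2] (-2*w^2 + 8) dw = 64/3.

64/3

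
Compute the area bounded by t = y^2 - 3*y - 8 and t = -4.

Both boundary curves give t as a function of y, so integrate with respect to y. Setting them equal: y^2 - 3*y - 4 = 0, i.e. (y - 4)*(y + 1) = 0, so they meet at y = -1, 4.
For y in [-1, 4], t = y^2 - 3*y - 8 is on the left; area = ∫[-1,4] (-(y^2 - 3*y - 4)) dy = 125/6.

125/6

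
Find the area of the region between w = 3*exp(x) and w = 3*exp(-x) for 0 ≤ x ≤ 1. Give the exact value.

-6 + 3*exp(-1) + 3*exp(1)

On [0, 1], (3*exp(x)) - (3*exp(-x)) = 3*exp(x) - 3*exp(-x) is ≥ 0 throughout, so the area is a single integral of |3*exp(x) - 3*exp(-x)|.
∫[0,1] (3*exp(x) - 3*exp(-x)) dx = -6 + 3*exp(-1) + 3*exp(1).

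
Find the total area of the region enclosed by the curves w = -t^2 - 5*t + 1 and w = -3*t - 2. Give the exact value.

Set the curves equal: -t^2 - 5*t + 1 = -3*t - 2, so -t^2 - 2*t + 3 = 0, which factors as -(t - 1)*(t + 3) = 0. The curves meet at t = -3, 1.
On [-3, 1], w = -t^2 - 5*t + 1 is on top; that piece has area ∫[-3,1] (-t^2 - 2*t + 3) dt = 32/3.

32/3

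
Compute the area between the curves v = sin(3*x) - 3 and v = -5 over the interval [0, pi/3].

On [0, pi/3], (sin(3*x) - 3) - (-5) = sin(3*x) + 2 is ≥ 0 throughout, so the area is a single integral of |sin(3*x) + 2|.
∫[0,pi/3] (sin(3*x) + 2) dx = 2/3 + 2*pi/3.

2/3 + 2*pi/3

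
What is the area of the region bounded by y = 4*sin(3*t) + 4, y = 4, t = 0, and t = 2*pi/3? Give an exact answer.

16/3

The difference (4*sin(3*t) + 4) - (4) = 4*sin(3*t) changes sign at t = pi/3 inside [0, 2*pi/3], so split the integral there.
∫[0,pi/3] (4*sin(3*t)) dt = 8/3.
∫[pi/3,2*pi/3] (4*sin(3*t)) dt = -8/3; the area of that piece is 8/3.
Total area = 8/3 + 8/3 = 16/3.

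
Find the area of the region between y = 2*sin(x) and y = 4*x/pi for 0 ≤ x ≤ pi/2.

On [0, pi/2], (2*sin(x)) - (4*x/pi) = -4*x/pi + 2*sin(x) is ≥ 0 throughout, so the area is a single integral of |-4*x/pi + 2*sin(x)|.
∫[0,pi/2] (-4*x/pi + 2*sin(x)) dx = 2 - pi/2.

2 - pi/2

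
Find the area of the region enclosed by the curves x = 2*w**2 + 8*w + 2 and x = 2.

Both boundary curves give x as a function of w, so integrate with respect to w. Setting them equal: 2*w**2 + 8*w = 0, i.e. 2*w*(w + 4) = 0, so they meet at w = -4, 0.
For w in [-4, 0], x = 2*w**2 + 8*w + 2 is on the left; area = ∫[-4,0] (-(2*w**2 + 8*w)) dw = 64/3.

64/3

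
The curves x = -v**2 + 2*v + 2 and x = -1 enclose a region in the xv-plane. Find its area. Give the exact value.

Both boundary curves give x as a function of v, so integrate with respect to v. Setting them equal: -v**2 + 2*v + 3 = 0, i.e. -(v - 3)*(v + 1) = 0, so they meet at v = -1, 3.
For v in [-1, 3], x = -v**2 + 2*v + 2 is on the right; area = ∫[-1,3] (-v**2 + 2*v + 3) dv = 32/3.

32/3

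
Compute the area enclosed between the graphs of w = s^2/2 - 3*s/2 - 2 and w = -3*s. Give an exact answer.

125/12

Set the curves equal: s^2/2 - 3*s/2 - 2 = -3*s, so s^2/2 + 3*s/2 - 2 = 0, which factors as (s - 1)*(s + 4)/2 = 0. The curves meet at s = -4, 1.
On [-4, 1], w = -3*s is on top; that piece has area ∫[-4,1] (-(s^2/2 + 3*s/2 - 2)) ds = 125/12.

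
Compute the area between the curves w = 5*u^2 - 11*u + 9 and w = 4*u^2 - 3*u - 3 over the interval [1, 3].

4

The difference (5*u^2 - 11*u + 9) - (4*u^2 - 3*u - 3) = u^2 - 8*u + 12 changes sign at u = 2 inside [1, 3], so split the integral there.
∫[1,2] (u^2 - 8*u + 12) du = 7/3.
∫[2,3] (u^2 - 8*u + 12) du = -5/3; the area of that piece is 5/3.
Total area = 7/3 + 5/3 = 4.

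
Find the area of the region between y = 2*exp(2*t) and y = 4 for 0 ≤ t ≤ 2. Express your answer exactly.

-11 + 4*log(2) + exp(4)

The difference (2*exp(2*t)) - (4) = 2*exp(2*t) - 4 changes sign at t = log(2)/2 inside [0, 2], so split the integral there.
∫[0,log(2)/2] (2*exp(2*t) - 4) dt = 1 - log(4); the area of that piece is -1 + log(4).
∫[log(2)/2,2] (2*exp(2*t) - 4) dt = -10 + 2*log(2) + exp(4).
Total area = (-1 + log(4)) + (-10 + 2*log(2) + exp(4)) = -11 + 4*log(2) + exp(4).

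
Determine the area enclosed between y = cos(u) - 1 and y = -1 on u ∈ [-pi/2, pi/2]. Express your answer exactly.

2

On [-pi/2, pi/2], (cos(u) - 1) - (-1) = cos(u) is ≥ 0 throughout, so the area is a single integral of |cos(u)|.
∫[-pi/2,pi/2] (cos(u)) du = 2.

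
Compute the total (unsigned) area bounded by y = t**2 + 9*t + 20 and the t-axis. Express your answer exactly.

1/6

The curve meets the t-axis where t**2 + 9*t + 20 = 0, i.e. (t + 4)*(t + 5) = 0, at t = -5, -4.
On [-5, -4] the curve lies below the axis; ∫[-5,-4] (t**2 + 9*t + 20) dt = -1/6, giving area 1/6.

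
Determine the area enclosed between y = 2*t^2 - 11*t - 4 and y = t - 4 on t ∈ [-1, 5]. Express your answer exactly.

The difference (2*t^2 - 11*t - 4) - (t - 4) = 2*t^2 - 12*t changes sign at t = 0 inside [-1, 5], so split the integral there.
∫[-1,0] (2*t^2 - 12*t) dt = 20/3.
∫[0,5] (2*t^2 - 12*t) dt = -200/3; the area of that piece is 200/3.
Total area = 20/3 + 200/3 = 220/3.

220/3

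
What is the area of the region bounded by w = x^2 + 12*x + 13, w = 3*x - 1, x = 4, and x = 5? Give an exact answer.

449/6

On [4, 5], (x^2 + 12*x + 13) - (3*x - 1) = x^2 + 9*x + 14 is ≥ 0 throughout, so the area is a single integral of |x^2 + 9*x + 14|.
∫[4,5] (x^2 + 9*x + 14) dx = 449/6.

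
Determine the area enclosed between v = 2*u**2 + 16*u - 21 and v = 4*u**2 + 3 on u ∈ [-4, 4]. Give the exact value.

896/3

The difference (2*u**2 + 16*u - 21) - (4*u**2 + 3) = -2*u**2 + 16*u - 24 changes sign at u = 2 inside [-4, 4], so split the integral there.
∫[-4,2] (-2*u**2 + 16*u - 24) du = -288; the area of that piece is 288.
∫[2,4] (-2*u**2 + 16*u - 24) du = 32/3.
Total area = 288 + 32/3 = 896/3.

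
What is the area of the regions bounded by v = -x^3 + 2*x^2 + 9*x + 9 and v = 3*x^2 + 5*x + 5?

71/6

Set the curves equal: -x^3 + 2*x^2 + 9*x + 9 = 3*x^2 + 5*x + 5, so -x^3 - x^2 + 4*x + 4 = 0, which factors as -(x - 2)*(x + 1)*(x + 2) = 0. The curves meet at x = -2, -1, 2.
On [-2, -1], v = 3*x^2 + 5*x + 5 is on top; that piece has area ∫[-2,-1] (-(-x^3 - x^2 + 4*x + 4)) dx = 7/12.
On [-1, 2], v = -x^3 + 2*x^2 + 9*x + 9 is on top; that piece has area ∫[-1,2] (-x^3 - x^2 + 4*x + 4) dx = 45/4.
Total enclosed area = 7/12 + 45/4 = 71/6.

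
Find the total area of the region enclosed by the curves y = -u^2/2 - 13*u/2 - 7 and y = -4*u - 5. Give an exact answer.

9/4

Set the curves equal: -u^2/2 - 13*u/2 - 7 = -4*u - 5, so -u^2/2 - 5*u/2 - 2 = 0, which factors as -(u + 1)*(u + 4)/2 = 0. The curves meet at u = -4, -1.
On [-4, -1], y = -u^2/2 - 13*u/2 - 7 is on top; that piece has area ∫[-4,-1] (-u^2/2 - 5*u/2 - 2) du = 9/4.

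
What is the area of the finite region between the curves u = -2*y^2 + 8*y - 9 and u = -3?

Both boundary curves give u as a function of y, so integrate with respect to y. Setting them equal: -2*y^2 + 8*y - 6 = 0, i.e. -2*(y - 3)*(y - 1) = 0, so they meet at y = 1, 3.
For y in [1, 3], u = -2*y^2 + 8*y - 9 is on the right; area = ∫[1,3] (-2*y^2 + 8*y - 6) dy = 8/3.

8/3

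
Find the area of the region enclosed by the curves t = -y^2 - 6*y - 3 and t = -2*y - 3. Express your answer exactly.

32/3

Both boundary curves give t as a function of y, so integrate with respect to y. Setting them equal: -y^2 - 4*y = 0, i.e. -y*(y + 4) = 0, so they meet at y = -4, 0.
For y in [-4, 0], t = -y^2 - 6*y - 3 is on the right; area = ∫[-4,0] (-y^2 - 4*y) dy = 32/3.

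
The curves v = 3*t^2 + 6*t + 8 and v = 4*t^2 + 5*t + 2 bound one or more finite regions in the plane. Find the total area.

125/6

Set the curves equal: 3*t^2 + 6*t + 8 = 4*t^2 + 5*t + 2, so -t^2 + t + 6 = 0, which factors as -(t - 3)*(t + 2) = 0. The curves meet at t = -2, 3.
On [-2, 3], v = 3*t^2 + 6*t + 8 is on top; that piece has area ∫[-2,3] (-t^2 + t + 6) dt = 125/6.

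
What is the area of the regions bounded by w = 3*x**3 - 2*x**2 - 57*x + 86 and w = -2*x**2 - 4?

1551/2

Set the curves equal: 3*x**3 - 2*x**2 - 57*x + 86 = -2*x**2 - 4, so 3*x**3 - 57*x + 90 = 0, which factors as 3*(x - 3)*(x - 2)*(x + 5) = 0. The curves meet at x = -5, 2, 3.
On [-5, 2], w = 3*x**3 - 2*x**2 - 57*x + 86 is on top; that piece has area ∫[-5,2] (3*x**3 - 57*x + 90) dx = 3087/4.
On [2, 3], w = -2*x**2 - 4 is on top; that piece has area ∫[2,3] (-(3*x**3 - 57*x + 90)) dx = 15/4.
Total enclosed area = 3087/4 + 15/4 = 1551/2.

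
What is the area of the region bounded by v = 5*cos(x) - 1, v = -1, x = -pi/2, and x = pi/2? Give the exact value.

On [-pi/2, pi/2], (5*cos(x) - 1) - (-1) = 5*cos(x) is ≥ 0 throughout, so the area is a single integral of |5*cos(x)|.
∫[-pi/2,pi/2] (5*cos(x)) dx = 10.

10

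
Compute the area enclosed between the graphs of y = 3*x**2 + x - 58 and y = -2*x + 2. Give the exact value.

Set the curves equal: 3*x**2 + x - 58 = -2*x + 2, so 3*x**2 + 3*x - 60 = 0, which factors as 3*(x - 4)*(x + 5) = 0. The curves meet at x = -5, 4.
On [-5, 4], y = -2*x + 2 is on top; that piece has area ∫[-5,4] (-(3*x**2 + 3*x - 60)) dx = 729/2.

729/2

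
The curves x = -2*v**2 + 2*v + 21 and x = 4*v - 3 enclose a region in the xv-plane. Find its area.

Both boundary curves give x as a function of v, so integrate with respect to v. Setting them equal: -2*v**2 - 2*v + 24 = 0, i.e. -2*(v - 3)*(v + 4) = 0, so they meet at v = -4, 3.
For v in [-4, 3], x = -2*v**2 + 2*v + 21 is on the right; area = ∫[-4,3] (-2*v**2 - 2*v + 24) dv = 343/3.

343/3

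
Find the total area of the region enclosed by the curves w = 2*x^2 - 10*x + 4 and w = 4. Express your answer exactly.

125/3

Set the curves equal: 2*x^2 - 10*x + 4 = 4, so 2*x^2 - 10*x = 0, which factors as 2*x*(x - 5) = 0. The curves meet at x = 0, 5.
On [0, 5], w = 4 is on top; that piece has area ∫[0,5] (-(2*x^2 - 10*x)) dx = 125/3.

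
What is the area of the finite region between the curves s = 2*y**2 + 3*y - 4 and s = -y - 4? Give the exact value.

8/3

Both boundary curves give s as a function of y, so integrate with respect to y. Setting them equal: 2*y**2 + 4*y = 0, i.e. 2*y*(y + 2) = 0, so they meet at y = -2, 0.
For y in [-2, 0], s = 2*y**2 + 3*y - 4 is on the left; area = ∫[-2,0] (-(2*y**2 + 4*y)) dy = 8/3.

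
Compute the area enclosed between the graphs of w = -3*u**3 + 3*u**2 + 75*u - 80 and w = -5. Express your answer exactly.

Set the curves equal: -3*u**3 + 3*u**2 + 75*u - 80 = -5, so -3*u**3 + 3*u**2 + 75*u - 75 = 0, which factors as -3*(u - 5)*(u - 1)*(u + 5) = 0. The curves meet at u = -5, 1, 5.
On [-5, 1], w = -5 is on top; that piece has area ∫[-5,1] (-(-3*u**3 + 3*u**2 + 75*u - 75)) du = 756.
On [1, 5], w = -3*u**3 + 3*u**2 + 75*u - 80 is on top; that piece has area ∫[1,5] (-3*u**3 + 3*u**2 + 75*u - 75) du = 256.
Total enclosed area = 756 + 256 = 1012.

1012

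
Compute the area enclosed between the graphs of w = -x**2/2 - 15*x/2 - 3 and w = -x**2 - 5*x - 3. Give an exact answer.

125/12

Set the curves equal: -x**2/2 - 15*x/2 - 3 = -x**2 - 5*x - 3, so x**2/2 - 5*x/2 = 0, which factors as x*(x - 5)/2 = 0. The curves meet at x = 0, 5.
On [0, 5], w = -x**2 - 5*x - 3 is on top; that piece has area ∫[0,5] (-(x**2/2 - 5*x/2)) dx = 125/12.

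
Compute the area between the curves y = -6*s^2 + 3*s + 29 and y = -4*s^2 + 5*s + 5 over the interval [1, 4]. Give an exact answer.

91/3

The difference (-6*s^2 + 3*s + 29) - (-4*s^2 + 5*s + 5) = -2*s^2 - 2*s + 24 changes sign at s = 3 inside [1, 4], so split the integral there.
∫[1,3] (-2*s^2 - 2*s + 24) ds = 68/3.
∫[3,4] (-2*s^2 - 2*s + 24) ds = -23/3; the area of that piece is 23/3.
Total area = 68/3 + 23/3 = 91/3.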